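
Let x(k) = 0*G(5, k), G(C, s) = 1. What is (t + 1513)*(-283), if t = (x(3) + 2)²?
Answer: -429311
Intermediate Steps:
x(k) = 0 (x(k) = 0*1 = 0)
t = 4 (t = (0 + 2)² = 2² = 4)
(t + 1513)*(-283) = (4 + 1513)*(-283) = 1517*(-283) = -429311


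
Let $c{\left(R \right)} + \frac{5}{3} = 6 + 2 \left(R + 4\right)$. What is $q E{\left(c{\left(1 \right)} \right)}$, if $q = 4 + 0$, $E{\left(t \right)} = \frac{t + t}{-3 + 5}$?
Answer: $\frac{172}{3} \approx 57.333$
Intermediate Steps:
$c{\left(R \right)} = \frac{37}{3} + 2 R$ ($c{\left(R \right)} = - \frac{5}{3} + \left(6 + 2 \left(R + 4\right)\right) = - \frac{5}{3} + \left(6 + 2 \left(4 + R\right)\right) = - \frac{5}{3} + \left(6 + \left(8 + 2 R\right)\right) = - \frac{5}{3} + \left(14 + 2 R\right) = \frac{37}{3} + 2 R$)
$E{\left(t \right)} = t$ ($E{\left(t \right)} = \frac{2 t}{2} = 2 t \frac{1}{2} = t$)
$q = 4$
$q E{\left(c{\left(1 \right)} \right)} = 4 \left(\frac{37}{3} + 2 \cdot 1\right) = 4 \left(\frac{37}{3} + 2\right) = 4 \cdot \frac{43}{3} = \frac{172}{3}$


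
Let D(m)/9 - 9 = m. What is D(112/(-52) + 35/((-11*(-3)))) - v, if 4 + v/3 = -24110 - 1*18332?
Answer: 18219510/143 ≈ 1.2741e+5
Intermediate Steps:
v = -127338 (v = -12 + 3*(-24110 - 1*18332) = -12 + 3*(-24110 - 18332) = -12 + 3*(-42442) = -12 - 127326 = -127338)
D(m) = 81 + 9*m
D(112/(-52) + 35/((-11*(-3)))) - v = (81 + 9*(112/(-52) + 35/((-11*(-3))))) - 1*(-127338) = (81 + 9*(112*(-1/52) + 35/33)) + 127338 = (81 + 9*(-28/13 + 35*(1/33))) + 127338 = (81 + 9*(-28/13 + 35/33)) + 127338 = (81 + 9*(-469/429)) + 127338 = (81 - 1407/143) + 127338 = 10176/143 + 127338 = 18219510/143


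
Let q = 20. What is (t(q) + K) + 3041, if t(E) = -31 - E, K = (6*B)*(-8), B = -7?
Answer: 3326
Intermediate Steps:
K = 336 (K = (6*(-7))*(-8) = -42*(-8) = 336)
(t(q) + K) + 3041 = ((-31 - 1*20) + 336) + 3041 = ((-31 - 20) + 336) + 3041 = (-51 + 336) + 3041 = 285 + 3041 = 3326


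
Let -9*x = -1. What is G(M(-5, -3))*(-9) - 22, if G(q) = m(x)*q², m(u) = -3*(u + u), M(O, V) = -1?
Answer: -16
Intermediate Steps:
x = ⅑ (x = -⅑*(-1) = ⅑ ≈ 0.11111)
m(u) = -6*u
G(q) = -2*q²/3 (G(q) = (-6*⅑)*q² = -2*q²/3)
G(M(-5, -3))*(-9) - 22 = -⅔*(-1)²*(-9) - 22 = -⅔*1*(-9) - 22 = -⅔*(-9) - 22 = 6 - 22 = -16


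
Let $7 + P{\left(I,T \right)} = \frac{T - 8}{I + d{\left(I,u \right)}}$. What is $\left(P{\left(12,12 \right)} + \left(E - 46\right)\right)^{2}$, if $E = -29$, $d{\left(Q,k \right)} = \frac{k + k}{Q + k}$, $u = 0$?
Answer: $\frac{60025}{9} \approx 6669.4$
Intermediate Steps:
$d{\left(Q,k \right)} = \frac{2 k}{Q + k}$
$P{\left(I,T \right)} = -7 + \frac{-8 + T}{I}$ ($P{\left(I,T \right)} = -7 + \frac{T - 8}{I + 2 \cdot 0 \frac{1}{I + 0}} = -7 + \frac{-8 + T}{I + 2 \cdot 0 \frac{1}{I}} = -7 + \frac{-8 + T}{I + 0} = -7 + \frac{-8 + T}{I}$)
$\left(P{\left(12,12 \right)} + \left(E - 46\right)\right)^{2} = \left(\frac{-8 + 12 - 84}{12} - 75\right)^{2} = \left(\frac{1}{12} \left(-80\right) - 75\right)^{2} = \left(- \frac{20}{3} - 75\right)^{2} = \left(- \frac{245}{3}\right)^{2} = \frac{60025}{9}$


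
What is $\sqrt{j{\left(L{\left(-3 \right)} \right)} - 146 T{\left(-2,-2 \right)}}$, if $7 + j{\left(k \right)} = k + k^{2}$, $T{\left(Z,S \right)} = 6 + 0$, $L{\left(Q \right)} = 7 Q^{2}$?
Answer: $\sqrt{3149} \approx 56.116$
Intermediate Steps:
$T{\left(Z,S \right)} = 6$
$j{\left(k \right)} = -7 + k + k^{2}$ ($j{\left(k \right)} = -7 + \left(k + k^{2}\right) = -7 + k + k^{2}$)
$\sqrt{j{\left(L{\left(-3 \right)} \right)} - 146 T{\left(-2,-2 \right)}} = \sqrt{\left(-7 + 7 \left(-3\right)^{2} + \left(7 \left(-3\right)^{2}\right)^{2}\right) - 876} = \sqrt{\left(-7 + 7 \cdot 9 + \left(7 \cdot 9\right)^{2}\right) - 876} = \sqrt{\left(-7 + 63 + 63^{2}\right) - 876} = \sqrt{\left(-7 + 63 + 3969\right) - 876} = \sqrt{4025 - 876} = \sqrt{3149}$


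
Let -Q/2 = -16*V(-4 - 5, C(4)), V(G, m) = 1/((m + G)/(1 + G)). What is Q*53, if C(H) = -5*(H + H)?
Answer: 13568/49 ≈ 276.90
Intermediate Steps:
C(H) = -10*H
V(G, m) = (1 + G)/(G + m) (V(G, m) = 1/((G + m)/(1 + G)) = (1 + G)/(G + m))
Q = 256/49 (Q = -(-32)*(1 + (-4 - 5))/((-4 - 5) - 10*4) = -(-32)*(1 - 9)/(-9 - 40) = -(-32)*-8/(-49) = -(-32)*(-1/49*(-8)) = -(-32)*8/49 = -2*(-128/49) = 256/49 ≈ 5.2245)
Q*53 = (256/49)*53 = 13568/49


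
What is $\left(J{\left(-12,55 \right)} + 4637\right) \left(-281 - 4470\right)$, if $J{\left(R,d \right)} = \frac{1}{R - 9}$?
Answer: $- \frac{462633376}{21} \approx -2.203 \cdot 10^{7}$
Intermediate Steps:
$J{\left(R,d \right)} = \frac{1}{-9 + R}$
$\left(J{\left(-12,55 \right)} + 4637\right) \left(-281 - 4470\right) = \left(\frac{1}{-9 - 12} + 4637\right) \left(-281 - 4470\right) = \left(\frac{1}{-21} + 4637\right) \left(-4751\right) = \left(- \frac{1}{21} + 4637\right) \left(-4751\right) = \frac{97376}{21} \left(-4751\right) = - \frac{462633376}{21}$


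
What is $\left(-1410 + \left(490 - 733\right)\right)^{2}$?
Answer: $2732409$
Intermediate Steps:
$\left(-1410 + \left(490 - 733\right)\right)^{2} = \left(-1410 - 243\right)^{2} = \left(-1653\right)^{2} = 2732409$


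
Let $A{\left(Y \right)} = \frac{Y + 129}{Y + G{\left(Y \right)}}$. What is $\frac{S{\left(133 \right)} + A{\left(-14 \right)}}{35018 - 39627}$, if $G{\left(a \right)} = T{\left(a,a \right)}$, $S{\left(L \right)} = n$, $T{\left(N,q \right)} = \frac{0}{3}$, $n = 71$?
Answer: $- \frac{879}{64526} \approx -0.013622$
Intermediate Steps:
$T{\left(N,q \right)} = 0$ ($T{\left(N,q \right)} = 0 \cdot \frac{1}{3} = 0$)
$S{\left(L \right)} = 71$
$G{\left(a \right)} = 0$
$A{\left(Y \right)} = \frac{129 + Y}{Y}$ ($A{\left(Y \right)} = \frac{Y + 129}{Y + 0} = \frac{129 + Y}{Y}$)
$\frac{S{\left(133 \right)} + A{\left(-14 \right)}}{35018 - 39627} = \frac{71 + \frac{129 - 14}{-14}}{35018 - 39627} = \frac{71 - \frac{115}{14}}{-4609} = \left(71 - \frac{115}{14}\right) \left(- \frac{1}{4609}\right) = \frac{879}{14} \left(- \frac{1}{4609}\right) = - \frac{879}{64526}$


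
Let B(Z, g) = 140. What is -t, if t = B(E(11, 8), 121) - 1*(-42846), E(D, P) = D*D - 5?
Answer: -42986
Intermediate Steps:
E(D, P) = -5 + D**2 (E(D, P) = D**2 - 5 = -5 + D**2)
t = 42986 (t = 140 - 1*(-42846) = 140 + 42846 = 42986)
-t = -1*42986 = -42986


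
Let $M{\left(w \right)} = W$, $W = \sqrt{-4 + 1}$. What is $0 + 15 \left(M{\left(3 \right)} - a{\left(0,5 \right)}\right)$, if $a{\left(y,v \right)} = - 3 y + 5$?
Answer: $-75 + 15 i \sqrt{3} \approx -75.0 + 25.981 i$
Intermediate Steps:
$W = i \sqrt{3}$ ($W = \sqrt{-3} = i \sqrt{3} \approx 1.732 i$)
$a{\left(y,v \right)} = 5 - 3 y$
$M{\left(w \right)} = i \sqrt{3}$
$0 + 15 \left(M{\left(3 \right)} - a{\left(0,5 \right)}\right) = 0 + 15 \left(i \sqrt{3} - \left(5 - 0\right)\right) = 0 + 15 \left(i \sqrt{3} - \left(5 + 0\right)\right) = 0 + 15 \left(i \sqrt{3} - 5\right) = 0 + 15 \left(-5 + i \sqrt{3}\right) = 0 - \left(75 - 15 i \sqrt{3}\right) = -75 + 15 i \sqrt{3}$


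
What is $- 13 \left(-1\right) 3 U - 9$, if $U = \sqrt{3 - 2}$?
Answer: $30$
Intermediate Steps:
$U = 1$ ($U = \sqrt{1} = 1$)
$- 13 \left(-1\right) 3 U - 9 = - 13 \left(-1\right) 3 \cdot 1 - 9 = - 13 \left(\left(-3\right) 1\right) - 9 = \left(-13\right) \left(-3\right) - 9 = 39 - 9 = 30$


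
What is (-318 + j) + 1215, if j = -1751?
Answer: -854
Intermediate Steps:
(-318 + j) + 1215 = (-318 - 1751) + 1215 = -2069 + 1215 = -854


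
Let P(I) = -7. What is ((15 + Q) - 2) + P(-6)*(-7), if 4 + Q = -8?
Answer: 50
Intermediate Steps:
Q = -12 (Q = -4 - 8 = -12)
((15 + Q) - 2) + P(-6)*(-7) = ((15 - 12) - 2) - 7*(-7) = (3 - 2) + 49 = 1 + 49 = 50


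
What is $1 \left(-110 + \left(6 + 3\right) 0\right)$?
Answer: $-110$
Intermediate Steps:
$1 \left(-110 + \left(6 + 3\right) 0\right) = 1 \left(-110 + 9 \cdot 0\right) = 1 \left(-110 + 0\right) = 1 \left(-110\right) = -110$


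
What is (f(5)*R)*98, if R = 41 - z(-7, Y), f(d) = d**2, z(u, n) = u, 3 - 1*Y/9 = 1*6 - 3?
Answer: 117600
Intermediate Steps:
Y = 0 (Y = 27 - 9*(1*6 - 3) = 27 - 9*(6 - 3) = 27 - 9*3 = 27 - 27 = 0)
R = 48 (R = 41 - 1*(-7) = 41 + 7 = 48)
(f(5)*R)*98 = (5**2*48)*98 = (25*48)*98 = 1200*98 = 117600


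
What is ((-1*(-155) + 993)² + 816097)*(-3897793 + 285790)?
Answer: -7708018014003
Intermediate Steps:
((-1*(-155) + 993)² + 816097)*(-3897793 + 285790) = ((155 + 993)² + 816097)*(-3612003) = (1148² + 816097)*(-3612003) = (1317904 + 816097)*(-3612003) = 2134001*(-3612003) = -7708018014003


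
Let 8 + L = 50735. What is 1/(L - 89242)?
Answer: -1/38515 ≈ -2.5964e-5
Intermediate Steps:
L = 50727 (L = -8 + 50735 = 50727)
1/(L - 89242) = 1/(50727 - 89242) = 1/(-38515) = -1/38515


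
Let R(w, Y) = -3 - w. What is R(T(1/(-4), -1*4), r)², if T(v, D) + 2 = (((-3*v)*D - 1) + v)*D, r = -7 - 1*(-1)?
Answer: 324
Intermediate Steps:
r = -6 (r = -7 + 1 = -6)
T(v, D) = -2 + D*(-1 + v - 3*D*v) (T(v, D) = -2 + (((-3*v)*D - 1) + v)*D = -2 + ((-3*D*v - 1) + v)*D = -2 + ((-1 - 3*D*v) + v)*D = -2 + (-1 + v - 3*D*v)*D = -2 + D*(-1 + v - 3*D*v))
R(T(1/(-4), -1*4), r)² = (-3 - (-2 - (-1)*4 - 1*4/(-4) - 3*(-1*4)²/(-4)))² = (-3 - (-2 - 1*(-4) - 4*(-¼) - 3*(-¼)*(-4)²))² = (-3 - (-2 + 4 + 1 - 3*(-¼)*16))² = (-3 - (-2 + 4 + 1 + 12))² = (-3 - 1*15)² = (-3 - 15)² = (-18)² = 324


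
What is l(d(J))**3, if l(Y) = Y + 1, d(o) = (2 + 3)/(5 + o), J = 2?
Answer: 1728/343 ≈ 5.0379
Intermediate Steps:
d(o) = 5/(5 + o)
l(Y) = 1 + Y
l(d(J))**3 = (1 + 5/(5 + 2))**3 = (1 + 5/7)**3 = (12/7)**3 = 1728/343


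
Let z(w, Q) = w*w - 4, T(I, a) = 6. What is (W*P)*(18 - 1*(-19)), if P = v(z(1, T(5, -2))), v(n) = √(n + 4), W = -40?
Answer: -1480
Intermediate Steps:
z(w, Q) = -4 + w² (z(w, Q) = w² - 4 = -4 + w²)
v(n) = √(4 + n)
P = 1 (P = √(4 + (-4 + 1²)) = √(4 + (-4 + 1)) = √(4 - 3) = √1 = 1)
(W*P)*(18 - 1*(-19)) = (-40*1)*(18 - 1*(-19)) = -40*(18 + 19) = -40*37 = -1480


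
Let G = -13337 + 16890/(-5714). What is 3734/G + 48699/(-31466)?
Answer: -1095854570627/599620092182 ≈ -1.8276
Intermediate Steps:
G = -38112254/2857 (G = -13337 + 16890*(-1/5714) = -13337 - 8445/2857 = -38112254/2857 ≈ -13340.)
3734/G + 48699/(-31466) = 3734/(-38112254/2857) + 48699/(-31466) = 3734*(-2857/38112254) + 48699*(-1/31466) = -5334019/19056127 - 48699/31466 = -1095854570627/599620092182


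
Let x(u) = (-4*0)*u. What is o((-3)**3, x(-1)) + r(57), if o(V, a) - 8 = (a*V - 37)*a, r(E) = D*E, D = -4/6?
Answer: -30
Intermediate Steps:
x(u) = 0 (x(u) = 0*u = 0)
D = -2/3 (D = -4*1/6 = -2/3 ≈ -0.66667)
r(E) = -2*E/3
o(V, a) = 8 + a*(-37 + V*a) (o(V, a) = 8 + (a*V - 37)*a = 8 + (V*a - 37)*a = 8 + (-37 + V*a)*a = 8 + a*(-37 + V*a))
o((-3)**3, x(-1)) + r(57) = (8 - 37*0 + (-3)**3*0**2) - 2/3*57 = (8 + 0 - 27*0) - 38 = (8 + 0 + 0) - 38 = 8 - 38 = -30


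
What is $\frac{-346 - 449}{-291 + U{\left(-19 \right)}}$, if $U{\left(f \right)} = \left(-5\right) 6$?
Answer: $\frac{265}{107} \approx 2.4766$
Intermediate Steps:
$U{\left(f \right)} = -30$
$\frac{-346 - 449}{-291 + U{\left(-19 \right)}} = \frac{-346 - 449}{-291 - 30} = - \frac{795}{-321} = \left(-795\right) \left(- \frac{1}{321}\right) = \frac{265}{107}$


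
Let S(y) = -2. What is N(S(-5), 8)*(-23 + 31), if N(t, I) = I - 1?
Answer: 56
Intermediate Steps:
N(t, I) = -1 + I
N(S(-5), 8)*(-23 + 31) = (-1 + 8)*(-23 + 31) = 7*8 = 56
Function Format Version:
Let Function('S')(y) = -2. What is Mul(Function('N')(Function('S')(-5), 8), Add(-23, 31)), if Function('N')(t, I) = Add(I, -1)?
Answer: 56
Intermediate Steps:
Function('N')(t, I) = Add(-1, I)
Mul(Function('N')(Function('S')(-5), 8), Add(-23, 31)) = Mul(Add(-1, 8), Add(-23, 31)) = Mul(7, 8) = 56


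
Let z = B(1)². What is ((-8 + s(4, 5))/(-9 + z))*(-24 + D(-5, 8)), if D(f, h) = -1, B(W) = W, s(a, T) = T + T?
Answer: 25/4 ≈ 6.2500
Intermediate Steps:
s(a, T) = 2*T
z = 1 (z = 1² = 1)
((-8 + s(4, 5))/(-9 + z))*(-24 + D(-5, 8)) = ((-8 + 2*5)/(-9 + 1))*(-24 - 1) = ((-8 + 10)/(-8))*(-25) = (2*(-⅛))*(-25) = -¼*(-25) = 25/4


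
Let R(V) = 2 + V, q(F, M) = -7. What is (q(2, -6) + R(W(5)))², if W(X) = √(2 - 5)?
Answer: (5 - I*√3)² ≈ 22.0 - 17.32*I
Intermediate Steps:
W(X) = I*√3 (W(X) = √(-3) = I*√3)
(q(2, -6) + R(W(5)))² = (-7 + (2 + I*√3))² = (-5 + I*√3)²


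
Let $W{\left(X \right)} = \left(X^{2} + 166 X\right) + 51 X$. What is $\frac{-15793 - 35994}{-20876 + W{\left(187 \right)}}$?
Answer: $- \frac{51787}{54672} \approx -0.94723$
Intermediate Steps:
$W{\left(X \right)} = X^{2} + 217 X$
$\frac{-15793 - 35994}{-20876 + W{\left(187 \right)}} = \frac{-15793 - 35994}{-20876 + 187 \left(217 + 187\right)} = - \frac{51787}{-20876 + 187 \cdot 404} = - \frac{51787}{-20876 + 75548} = - \frac{51787}{54672}$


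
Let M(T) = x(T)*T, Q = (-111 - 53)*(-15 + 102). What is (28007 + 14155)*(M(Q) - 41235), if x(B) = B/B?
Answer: -2340117486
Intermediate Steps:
x(B) = 1
Q = -14268 (Q = -164*87 = -14268)
M(T) = T (M(T) = 1*T = T)
(28007 + 14155)*(M(Q) - 41235) = (28007 + 14155)*(-14268 - 41235) = 42162*(-55503) = -2340117486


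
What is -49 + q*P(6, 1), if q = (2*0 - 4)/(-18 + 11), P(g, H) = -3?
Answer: -355/7 ≈ -50.714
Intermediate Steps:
q = 4/7 (q = (0 - 4)/(-7) = -4*(-⅐) = 4/7 ≈ 0.57143)
-49 + q*P(6, 1) = -49 + (4/7)*(-3) = -49 - 12/7 = -355/7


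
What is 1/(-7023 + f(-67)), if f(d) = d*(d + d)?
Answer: 1/1955 ≈ 0.00051151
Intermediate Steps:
f(d) = 2*d**2 (f(d) = d*(2*d) = 2*d**2)
1/(-7023 + f(-67)) = 1/(-7023 + 2*(-67)**2) = 1/(-7023 + 2*4489) = 1/(-7023 + 8978) = 1/1955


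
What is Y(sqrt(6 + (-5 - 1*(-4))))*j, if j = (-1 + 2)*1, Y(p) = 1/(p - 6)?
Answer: -6/31 - sqrt(5)/31 ≈ -0.26568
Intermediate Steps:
Y(p) = 1/(-6 + p)
j = 1 (j = 1*1 = 1)
Y(sqrt(6 + (-5 - 1*(-4))))*j = 1/(-6 + sqrt(6 + (-5 - 1*(-4)))) = 1/(-6 + sqrt(6 + (-5 + 4))) = 1/(-6 + sqrt(6 - 1)) = 1/(-6 + sqrt(5))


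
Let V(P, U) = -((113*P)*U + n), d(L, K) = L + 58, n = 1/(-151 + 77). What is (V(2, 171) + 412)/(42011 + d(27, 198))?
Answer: -943105/1038368 ≈ -0.90826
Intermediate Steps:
n = -1/74 (n = 1/(-74) = -1/74 ≈ -0.013514)
d(L, K) = 58 + L
V(P, U) = 1/74 - 113*P*U (V(P, U) = -((113*P)*U - 1/74) = -(113*P*U - 1/74) = -(-1/74 + 113*P*U) = 1/74 - 113*P*U)
(V(2, 171) + 412)/(42011 + d(27, 198)) = ((1/74 - 113*2*171) + 412)/(42011 + (58 + 27)) = ((1/74 - 38646) + 412)/(42011 + 85) = (-2859803/74 + 412)/42096 = -2829315/74*1/42096 = -943105/1038368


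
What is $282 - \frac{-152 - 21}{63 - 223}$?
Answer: $\frac{44947}{160} \approx 280.92$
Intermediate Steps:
$282 - \frac{-152 - 21}{63 - 223} = 282 - - \frac{173}{-160} = 282 - \left(-173\right) \left(- \frac{1}{160}\right) = 282 - \frac{173}{160} = \frac{44947}{160}$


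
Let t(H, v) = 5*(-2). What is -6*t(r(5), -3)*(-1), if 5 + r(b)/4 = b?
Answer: -60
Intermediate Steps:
r(b) = -20 + 4*b
t(H, v) = -10
-6*t(r(5), -3)*(-1) = -6*(-10)*(-1) = 60*(-1) = -60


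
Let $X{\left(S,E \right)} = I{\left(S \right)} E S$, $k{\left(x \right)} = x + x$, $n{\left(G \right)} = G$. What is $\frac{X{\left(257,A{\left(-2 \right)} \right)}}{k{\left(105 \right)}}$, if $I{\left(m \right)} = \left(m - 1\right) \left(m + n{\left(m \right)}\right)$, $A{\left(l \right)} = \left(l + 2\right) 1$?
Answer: $0$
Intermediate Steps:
$A{\left(l \right)} = 2 + l$ ($A{\left(l \right)} = \left(2 + l\right) 1 = 2 + l$)
$I{\left(m \right)} = 2 m \left(-1 + m\right)$ ($I{\left(m \right)} = \left(m - 1\right) \left(m + m\right) = \left(-1 + m\right) 2 m = 2 m \left(-1 + m\right)$)
$k{\left(x \right)} = 2 x$
$X{\left(S,E \right)} = 2 E S^{2} \left(-1 + S\right)$ ($X{\left(S,E \right)} = 2 S \left(-1 + S\right) E S = 2 E S \left(-1 + S\right) S = 2 E S^{2} \left(-1 + S\right)$)
$\frac{X{\left(257,A{\left(-2 \right)} \right)}}{k{\left(105 \right)}} = \frac{2 \left(2 - 2\right) 257^{2} \left(-1 + 257\right)}{2 \cdot 105} = \frac{2 \cdot 0 \cdot 66049 \cdot 256}{210} = 0 \cdot \frac{1}{210} = 0$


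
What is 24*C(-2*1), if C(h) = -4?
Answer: -96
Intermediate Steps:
24*C(-2*1) = 24*(-4) = -96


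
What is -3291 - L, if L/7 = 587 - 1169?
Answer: 783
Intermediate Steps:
L = -4074 (L = 7*(587 - 1169) = 7*(-582) = -4074)
-3291 - L = -3291 - 1*(-4074) = -3291 + 4074 = 783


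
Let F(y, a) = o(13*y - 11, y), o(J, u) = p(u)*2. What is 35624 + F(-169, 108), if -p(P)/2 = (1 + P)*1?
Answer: 36296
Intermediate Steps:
p(P) = -2 - 2*P (p(P) = -2*(1 + P) = -2 - 2*P)
o(J, u) = -4 - 4*u (o(J, u) = (-2 - 2*u)*2 = -4 - 4*u)
F(y, a) = -4 - 4*y
35624 + F(-169, 108) = 35624 + (-4 - 4*(-169)) = 35624 + (-4 + 676) = 35624 + 672 = 36296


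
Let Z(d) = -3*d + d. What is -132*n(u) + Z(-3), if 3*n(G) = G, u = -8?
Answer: 358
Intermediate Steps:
n(G) = G/3
Z(d) = -2*d
-132*n(u) + Z(-3) = -44*(-8) - 2*(-3) = -132*(-8/3) + 6 = 352 + 6 = 358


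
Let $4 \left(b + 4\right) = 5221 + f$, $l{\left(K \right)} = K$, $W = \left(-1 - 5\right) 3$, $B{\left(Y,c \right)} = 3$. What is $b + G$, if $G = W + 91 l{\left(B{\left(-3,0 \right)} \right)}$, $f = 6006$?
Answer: $\frac{12231}{4} \approx 3057.8$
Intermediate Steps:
$W = -18$ ($W = \left(-6\right) 3 = -18$)
$b = \frac{11211}{4}$ ($b = -4 + \frac{5221 + 6006}{4} = -4 + \frac{1}{4} \cdot 11227 = -4 + \frac{11227}{4} = \frac{11211}{4} \approx 2802.8$)
$G = 255$ ($G = -18 + 91 \cdot 3 = -18 + 273 = 255$)
$b + G = \frac{11211}{4} + 255 = \frac{12231}{4}$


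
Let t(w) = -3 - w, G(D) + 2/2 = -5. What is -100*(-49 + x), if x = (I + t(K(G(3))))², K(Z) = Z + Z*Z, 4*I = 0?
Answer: -104000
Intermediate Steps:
G(D) = -6 (G(D) = -1 - 5 = -6)
I = 0 (I = (¼)*0 = 0)
K(Z) = Z + Z²
x = 1089 (x = (0 + (-3 - (-6)*(1 - 6)))² = (0 + (-3 - (-6)*(-5)))² = (0 + (-3 - 1*30))² = (0 + (-3 - 30))² = (0 - 33)² = (-33)² = 1089)
-100*(-49 + x) = -100*(-49 + 1089) = -100*1040 = -104000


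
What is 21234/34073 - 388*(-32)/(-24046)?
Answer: 43771198/409659679 ≈ 0.10685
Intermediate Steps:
21234/34073 - 388*(-32)/(-24046) = 21234*(1/34073) + 12416*(-1/24046) = 21234/34073 - 6208/12023 = 43771198/409659679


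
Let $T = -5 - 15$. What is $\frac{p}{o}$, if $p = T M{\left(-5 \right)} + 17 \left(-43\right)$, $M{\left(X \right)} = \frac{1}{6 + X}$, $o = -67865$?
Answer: $\frac{751}{67865} \approx 0.011066$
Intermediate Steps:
$T = -20$ ($T = -5 - 15 = -20$)
$p = -751$ ($p = - \frac{20}{6 - 5} + 17 \left(-43\right) = - \frac{20}{1} - 731 = \left(-20\right) 1 - 731 = -20 - 731 = -751$)
$\frac{p}{o} = - \frac{751}{-67865} = \left(-751\right) \left(- \frac{1}{67865}\right) = \frac{751}{67865}$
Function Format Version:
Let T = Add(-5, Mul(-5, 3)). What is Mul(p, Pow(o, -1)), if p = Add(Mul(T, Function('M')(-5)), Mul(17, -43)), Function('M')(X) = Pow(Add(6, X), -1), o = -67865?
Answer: Rational(751, 67865) ≈ 0.011066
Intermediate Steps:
T = -20 (T = Add(-5, -15) = -20)
p = -751 (p = Add(Mul(-20, Pow(Add(6, -5), -1)), Mul(17, -43)) = Add(Mul(-20, Pow(1, -1)), -731) = Add(Mul(-20, 1), -731) = Add(-20, -731) = -751)
Mul(p, Pow(o, -1)) = Mul(-751, Pow(-67865, -1)) = Mul(-751, Rational(-1, 67865)) = Rational(751, 67865)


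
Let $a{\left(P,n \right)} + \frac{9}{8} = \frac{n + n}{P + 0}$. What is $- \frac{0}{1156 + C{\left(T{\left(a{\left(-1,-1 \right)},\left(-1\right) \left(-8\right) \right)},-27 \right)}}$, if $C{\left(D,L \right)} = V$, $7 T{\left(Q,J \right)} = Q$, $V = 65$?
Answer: $0$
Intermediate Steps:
$a{\left(P,n \right)} = - \frac{9}{8} + \frac{2 n}{P}$ ($a{\left(P,n \right)} = - \frac{9}{8} + \frac{n + n}{P + 0} = - \frac{9}{8} + \frac{2 n}{P}$)
$T{\left(Q,J \right)} = \frac{Q}{7}$
$C{\left(D,L \right)} = 65$
$- \frac{0}{1156 + C{\left(T{\left(a{\left(-1,-1 \right)},\left(-1\right) \left(-8\right) \right)},-27 \right)}} = - \frac{0}{1156 + 65} = - \frac{0}{1221} = \left(-1\right) 0 = 0$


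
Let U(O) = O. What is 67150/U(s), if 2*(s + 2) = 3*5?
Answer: 134300/11 ≈ 12209.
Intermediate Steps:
s = 11/2 (s = -2 + (3*5)/2 = -2 + (1/2)*15 = -2 + 15/2 = 11/2 ≈ 5.5000)
67150/U(s) = 67150/(11/2) = 67150*(2/11) = 134300/11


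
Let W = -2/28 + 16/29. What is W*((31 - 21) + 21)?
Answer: 6045/406 ≈ 14.889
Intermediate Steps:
W = 195/406 (W = -2*1/28 + 16*(1/29) = -1/14 + 16/29 = 195/406 ≈ 0.48030)
W*((31 - 21) + 21) = 195*((31 - 21) + 21)/406 = 195*(10 + 21)/406 = (195/406)*31 = 6045/406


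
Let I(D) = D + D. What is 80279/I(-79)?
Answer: -80279/158 ≈ -508.09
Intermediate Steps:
I(D) = 2*D
80279/I(-79) = 80279/((2*(-79))) = 80279/(-158) = 80279*(-1/158) = -80279/158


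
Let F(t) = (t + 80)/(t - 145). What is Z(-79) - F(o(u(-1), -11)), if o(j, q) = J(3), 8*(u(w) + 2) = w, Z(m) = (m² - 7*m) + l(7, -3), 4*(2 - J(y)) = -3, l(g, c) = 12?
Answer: 3872945/569 ≈ 6806.6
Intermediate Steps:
J(y) = 11/4 (J(y) = 2 - ¼*(-3) = 2 + ¾ = 11/4)
Z(m) = 12 + m² - 7*m (Z(m) = (m² - 7*m) + 12 = 12 + m² - 7*m)
u(w) = -2 + w/8
o(j, q) = 11/4
F(t) = (80 + t)/(-145 + t)
Z(-79) - F(o(u(-1), -11)) = (12 + (-79)² - 7*(-79)) - (80 + 11/4)/(-145 + 11/4) = (12 + 6241 + 553) - 331/((-569/4)*4) = 6806 - (-4)*331/(569*4) = 6806 - 1*(-331/569) = 6806 + 331/569 = 3872945/569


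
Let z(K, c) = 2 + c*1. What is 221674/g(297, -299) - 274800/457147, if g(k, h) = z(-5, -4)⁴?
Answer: 50666603639/3657176 ≈ 13854.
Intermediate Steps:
z(K, c) = 2 + c
g(k, h) = 16 (g(k, h) = (2 - 4)⁴ = (-2)⁴ = 16)
221674/g(297, -299) - 274800/457147 = 221674/16 - 274800/457147 = 221674*(1/16) - 274800*1/457147 = 110837/8 - 274800/457147 = 50666603639/3657176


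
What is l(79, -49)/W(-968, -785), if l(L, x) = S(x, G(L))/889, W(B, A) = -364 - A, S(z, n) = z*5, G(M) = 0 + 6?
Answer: -35/53467 ≈ -0.00065461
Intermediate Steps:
G(M) = 6
S(z, n) = 5*z
l(L, x) = 5*x/889 (l(L, x) = (5*x)/889 = (5*x)*(1/889) = 5*x/889)
l(79, -49)/W(-968, -785) = ((5/889)*(-49))/(-364 - 1*(-785)) = -35/(127*(-364 + 785)) = -35/127/421 = -35/127*1/421 = -35/53467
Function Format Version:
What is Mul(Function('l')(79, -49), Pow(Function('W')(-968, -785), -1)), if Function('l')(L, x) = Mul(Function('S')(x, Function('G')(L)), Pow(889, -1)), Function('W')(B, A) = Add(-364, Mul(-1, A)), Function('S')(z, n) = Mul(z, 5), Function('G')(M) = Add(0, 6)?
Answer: Rational(-35, 53467) ≈ -0.00065461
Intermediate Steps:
Function('G')(M) = 6
Function('S')(z, n) = Mul(5, z)
Function('l')(L, x) = Mul(Rational(5, 889), x) (Function('l')(L, x) = Mul(Mul(5, x), Pow(889, -1)) = Mul(Mul(5, x), Rational(1, 889)) = Mul(Rational(5, 889), x))
Mul(Function('l')(79, -49), Pow(Function('W')(-968, -785), -1)) = Mul(Mul(Rational(5, 889), -49), Pow(Add(-364, Mul(-1, -785)), -1)) = Mul(Rational(-35, 127), Pow(Add(-364, 785), -1)) = Mul(Rational(-35, 127), Pow(421, -1)) = Mul(Rational(-35, 127), Rational(1, 421)) = Rational(-35, 53467)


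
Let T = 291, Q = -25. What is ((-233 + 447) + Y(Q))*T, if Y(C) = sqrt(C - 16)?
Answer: 62274 + 291*I*sqrt(41) ≈ 62274.0 + 1863.3*I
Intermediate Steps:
Y(C) = sqrt(-16 + C)
((-233 + 447) + Y(Q))*T = ((-233 + 447) + sqrt(-16 - 25))*291 = (214 + sqrt(-41))*291 = (214 + I*sqrt(41))*291 = 62274 + 291*I*sqrt(41)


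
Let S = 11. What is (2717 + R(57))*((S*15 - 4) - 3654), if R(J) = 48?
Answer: -9658145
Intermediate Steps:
(2717 + R(57))*((S*15 - 4) - 3654) = (2717 + 48)*((11*15 - 4) - 3654) = 2765*((165 - 4) - 3654) = 2765*(161 - 3654) = 2765*(-3493) = -9658145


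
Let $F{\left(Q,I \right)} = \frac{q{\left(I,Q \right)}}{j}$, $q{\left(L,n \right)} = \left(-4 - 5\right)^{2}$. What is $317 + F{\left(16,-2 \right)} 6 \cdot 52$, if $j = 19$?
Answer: $\frac{31295}{19} \approx 1647.1$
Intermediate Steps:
$q{\left(L,n \right)} = 81$ ($q{\left(L,n \right)} = \left(-9\right)^{2} = 81$)
$F{\left(Q,I \right)} = \frac{81}{19}$
$317 + F{\left(16,-2 \right)} 6 \cdot 52 = 317 + \frac{81 \cdot 6 \cdot 52}{19} = 317 + \frac{81}{19} \cdot 312 = 317 + \frac{25272}{19} = \frac{31295}{19}$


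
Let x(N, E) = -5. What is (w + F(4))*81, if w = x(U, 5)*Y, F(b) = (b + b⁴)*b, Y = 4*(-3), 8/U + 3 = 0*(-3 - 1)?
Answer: 89100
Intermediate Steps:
U = -8/3 (U = 8/(-3 + 0*(-3 - 1)) = 8/(-3 + 0*(-4)) = 8/(-3 + 0) = 8/(-3) = 8*(-⅓) = -8/3 ≈ -2.6667)
Y = -12
F(b) = b*(b + b⁴)
w = 60 (w = -5*(-12) = 60)
(w + F(4))*81 = (60 + (4² + 4⁵))*81 = (60 + (16 + 1024))*81 = (60 + 1040)*81 = 1100*81 = 89100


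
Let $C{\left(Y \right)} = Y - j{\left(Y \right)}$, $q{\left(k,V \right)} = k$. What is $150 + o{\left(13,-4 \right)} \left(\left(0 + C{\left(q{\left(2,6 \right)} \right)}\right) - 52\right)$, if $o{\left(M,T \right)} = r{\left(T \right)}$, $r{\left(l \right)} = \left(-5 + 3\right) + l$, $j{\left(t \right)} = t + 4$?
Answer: $486$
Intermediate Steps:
$j{\left(t \right)} = 4 + t$
$r{\left(l \right)} = -2 + l$
$o{\left(M,T \right)} = -2 + T$
$C{\left(Y \right)} = -4$ ($C{\left(Y \right)} = Y - \left(4 + Y\right) = -4$)
$150 + o{\left(13,-4 \right)} \left(\left(0 + C{\left(q{\left(2,6 \right)} \right)}\right) - 52\right) = 150 + \left(-2 - 4\right) \left(\left(0 - 4\right) - 52\right) = 150 - 6 \left(-4 - 52\right) = 150 - -336 = 150 + 336 = 486$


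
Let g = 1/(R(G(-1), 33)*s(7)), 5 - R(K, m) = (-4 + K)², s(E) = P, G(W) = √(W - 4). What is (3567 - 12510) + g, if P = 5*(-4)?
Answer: (-1430880*√5 - 1073159*I)/(40*(3*I + 4*√5)) ≈ -8943.0 + 0.0025129*I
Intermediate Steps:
P = -20
G(W) = √(-4 + W)
s(E) = -20
R(K, m) = 5 - (-4 + K)²
g = 1/(-100 + 20*(-4 + I*√5)²) (g = 1/((5 - (-4 + √(-4 - 1))²)*(-20)) = 1/((5 - (-4 + √(-5))²)*(-20)) = 1/((5 - (-4 + I*√5)²)*(-20)) = 1/(-100 + 20*(-4 + I*√5)²) ≈ 0.0008427 + 0.0025124*I)
(3567 - 12510) + g = (3567 - 12510) + I/(40*(3*I + 4*√5)) = -8943 + I/(40*(3*I + 4*√5))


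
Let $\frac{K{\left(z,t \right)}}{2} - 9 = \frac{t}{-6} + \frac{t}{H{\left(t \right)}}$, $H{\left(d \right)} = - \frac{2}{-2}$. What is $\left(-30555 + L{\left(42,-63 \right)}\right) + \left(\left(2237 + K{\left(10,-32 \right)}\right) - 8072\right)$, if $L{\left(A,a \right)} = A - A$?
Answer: $- \frac{109276}{3} \approx -36425.0$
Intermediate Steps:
$H{\left(d \right)} = 1$ ($H{\left(d \right)} = \left(-2\right) \left(- \frac{1}{2}\right) = 1$)
$K{\left(z,t \right)} = 18 + \frac{5 t}{3}$ ($K{\left(z,t \right)} = 18 + 2 \left(\frac{t}{-6} + \frac{t}{1}\right) = 18 + 2 \left(t \left(- \frac{1}{6}\right) + t 1\right) = 18 + 2 \left(- \frac{t}{6} + t\right) = 18 + 2 \frac{5 t}{6} = 18 + \frac{5 t}{3}$)
$L{\left(A,a \right)} = 0$
$\left(-30555 + L{\left(42,-63 \right)}\right) + \left(\left(2237 + K{\left(10,-32 \right)}\right) - 8072\right) = \left(-30555 + 0\right) + \left(\left(2237 + \left(18 + \frac{5}{3} \left(-32\right)\right)\right) - 8072\right) = -30555 + \left(\left(2237 + \left(18 - \frac{160}{3}\right)\right) - 8072\right) = -30555 + \left(\left(2237 - \frac{106}{3}\right) - 8072\right) = -30555 + \left(\frac{6605}{3} - 8072\right) = -30555 - \frac{17611}{3} = - \frac{109276}{3}$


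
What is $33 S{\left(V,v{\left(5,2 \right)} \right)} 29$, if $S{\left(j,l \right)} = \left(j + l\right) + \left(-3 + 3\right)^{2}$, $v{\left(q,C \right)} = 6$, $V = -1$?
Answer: $4785$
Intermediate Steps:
$S{\left(j,l \right)} = j + l$ ($S{\left(j,l \right)} = \left(j + l\right) + 0^{2} = \left(j + l\right) + 0 = j + l$)
$33 S{\left(V,v{\left(5,2 \right)} \right)} 29 = 33 \left(-1 + 6\right) 29 = 33 \cdot 5 \cdot 29 = 165 \cdot 29 = 4785$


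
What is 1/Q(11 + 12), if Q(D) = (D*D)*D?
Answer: 1/12167 ≈ 8.2190e-5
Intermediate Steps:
Q(D) = D³ (Q(D) = D²*D = D³)
1/Q(11 + 12) = 1/((11 + 12)³) = 1/(23³) = 1/12167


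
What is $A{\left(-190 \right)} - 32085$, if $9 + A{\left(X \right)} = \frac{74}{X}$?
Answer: $- \frac{3048967}{95} \approx -32094.0$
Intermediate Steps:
$A{\left(X \right)} = -9 + \frac{74}{X}$
$A{\left(-190 \right)} - 32085 = \left(-9 + \frac{74}{-190}\right) - 32085 = \left(-9 + 74 \left(- \frac{1}{190}\right)\right) - 32085 = \left(-9 - \frac{37}{95}\right) - 32085 = - \frac{892}{95} - 32085 = - \frac{3048967}{95}$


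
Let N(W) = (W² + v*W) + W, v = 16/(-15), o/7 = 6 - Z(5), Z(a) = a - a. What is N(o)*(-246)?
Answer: -2166276/5 ≈ -4.3326e+5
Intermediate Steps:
Z(a) = 0
o = 42 (o = 7*(6 - 1*0) = 7*(6 + 0) = 7*6 = 42)
v = -16/15 (v = 16*(-1/15) = -16/15 ≈ -1.0667)
N(W) = W² - W/15 (N(W) = (W² - 16*W/15) + W = W² - W/15)
N(o)*(-246) = (42*(-1/15 + 42))*(-246) = (42*(629/15))*(-246) = (8806/5)*(-246) = -2166276/5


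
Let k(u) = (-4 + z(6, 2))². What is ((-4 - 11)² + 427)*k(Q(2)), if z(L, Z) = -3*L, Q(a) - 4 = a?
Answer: 315568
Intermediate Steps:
Q(a) = 4 + a
k(u) = 484 (k(u) = (-4 - 3*6)² = (-4 - 18)² = (-22)² = 484)
((-4 - 11)² + 427)*k(Q(2)) = ((-4 - 11)² + 427)*484 = ((-15)² + 427)*484 = (225 + 427)*484 = 652*484 = 315568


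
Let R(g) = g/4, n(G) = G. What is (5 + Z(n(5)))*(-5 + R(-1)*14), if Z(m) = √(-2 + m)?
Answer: -85/2 - 17*√3/2 ≈ -57.222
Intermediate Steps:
R(g) = g/4 (R(g) = g*(¼) = g/4)
(5 + Z(n(5)))*(-5 + R(-1)*14) = (5 + √(-2 + 5))*(-5 + ((¼)*(-1))*14) = (5 + √3)*(-5 - ¼*14) = (5 + √3)*(-5 - 7/2) = (5 + √3)*(-17/2) = -85/2 - 17*√3/2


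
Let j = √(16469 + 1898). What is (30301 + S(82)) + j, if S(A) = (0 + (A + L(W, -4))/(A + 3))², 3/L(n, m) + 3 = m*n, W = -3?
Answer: 1970383534/65025 + √18367 ≈ 30437.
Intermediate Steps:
L(n, m) = 3/(-3 + m*n)
j = √18367 ≈ 135.52
S(A) = (⅓ + A)²/(3 + A)² (S(A) = (0 + (A + 3/(-3 - 4*(-3)))/(A + 3))² = (0 + (A + 3/(-3 + 12))/(3 + A))² = (0 + (A + 3/9)/(3 + A))² = (0 + (A + 3*(⅑))/(3 + A))² = (0 + (A + ⅓)/(3 + A))² = (0 + (⅓ + A)/(3 + A))² = ((⅓ + A)/(3 + A))² = (⅓ + A)²/(3 + A)²)
(30301 + S(82)) + j = (30301 + (1 + 3*82)²/(9*(3 + 82)²)) + √18367 = (30301 + (⅑)*(1 + 246)²/85²) + √18367 = (30301 + (⅑)*247²*(1/7225)) + √18367 = (30301 + (⅑)*61009*(1/7225)) + √18367 = (30301 + 61009/65025) + √18367 = 1970383534/65025 + √18367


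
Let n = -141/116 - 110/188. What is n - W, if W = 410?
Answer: -2245137/5452 ≈ -411.80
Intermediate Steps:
n = -9817/5452 (n = -141*1/116 - 110*1/188 = -141/116 - 55/94 = -9817/5452 ≈ -1.8006)
n - W = -9817/5452 - 1*410 = -9817/5452 - 410 = -2245137/5452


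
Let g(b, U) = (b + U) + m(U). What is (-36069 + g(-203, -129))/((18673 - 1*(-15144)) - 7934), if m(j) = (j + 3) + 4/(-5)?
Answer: -182639/129415 ≈ -1.4113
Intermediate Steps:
m(j) = 11/5 + j (m(j) = (3 + j) + 4*(-1/5) = (3 + j) - 4/5 = 11/5 + j)
g(b, U) = 11/5 + b + 2*U (g(b, U) = (b + U) + (11/5 + U) = (U + b) + (11/5 + U) = 11/5 + b + 2*U)
(-36069 + g(-203, -129))/((18673 - 1*(-15144)) - 7934) = (-36069 + (11/5 - 203 + 2*(-129)))/((18673 - 1*(-15144)) - 7934) = (-36069 + (11/5 - 203 - 258))/((18673 + 15144) - 7934) = (-36069 - 2294/5)/(33817 - 7934) = -182639/5/25883 = -182639/5*1/25883 = -182639/129415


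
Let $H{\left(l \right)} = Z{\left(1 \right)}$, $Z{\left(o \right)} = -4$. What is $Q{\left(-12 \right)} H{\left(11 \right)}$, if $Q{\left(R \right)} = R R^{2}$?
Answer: $6912$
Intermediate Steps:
$H{\left(l \right)} = -4$
$Q{\left(R \right)} = R^{3}$
$Q{\left(-12 \right)} H{\left(11 \right)} = \left(-12\right)^{3} \left(-4\right) = \left(-1728\right) \left(-4\right) = 6912$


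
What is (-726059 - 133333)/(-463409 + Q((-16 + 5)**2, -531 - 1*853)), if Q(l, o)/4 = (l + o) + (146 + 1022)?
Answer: 859392/463789 ≈ 1.8530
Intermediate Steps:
Q(l, o) = 4672 + 4*l + 4*o (Q(l, o) = 4*((l + o) + (146 + 1022)) = 4*((l + o) + 1168) = 4*(1168 + l + o) = 4672 + 4*l + 4*o)
(-726059 - 133333)/(-463409 + Q((-16 + 5)**2, -531 - 1*853)) = (-726059 - 133333)/(-463409 + (4672 + 4*(-16 + 5)**2 + 4*(-531 - 1*853))) = -859392/(-463409 + (4672 + 4*(-11)**2 + 4*(-531 - 853))) = -859392/(-463409 + (4672 + 4*121 + 4*(-1384))) = -859392/(-463409 + (4672 + 484 - 5536)) = -859392/(-463409 - 380) = -859392/(-463789) = -859392*(-1/463789) = 859392/463789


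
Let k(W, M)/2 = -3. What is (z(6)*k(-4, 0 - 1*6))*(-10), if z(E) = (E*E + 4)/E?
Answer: 400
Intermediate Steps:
k(W, M) = -6 (k(W, M) = 2*(-3) = -6)
z(E) = (4 + E²)/E (z(E) = (E² + 4)/E = (4 + E²)/E)
(z(6)*k(-4, 0 - 1*6))*(-10) = ((6 + 4/6)*(-6))*(-10) = ((6 + 4*(⅙))*(-6))*(-10) = ((6 + ⅔)*(-6))*(-10) = ((20/3)*(-6))*(-10) = -40*(-10) = 400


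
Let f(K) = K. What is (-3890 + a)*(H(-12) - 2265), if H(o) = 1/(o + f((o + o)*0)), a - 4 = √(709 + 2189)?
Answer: 52812683/6 - 27181*√322/4 ≈ 8.6802e+6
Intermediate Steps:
a = 4 + 3*√322 (a = 4 + √(709 + 2189) = 4 + √2898 = 4 + 3*√322 ≈ 57.833)
H(o) = 1/o (H(o) = 1/(o + (o + o)*0) = 1/(o + (2*o)*0) = 1/(o + 0) = 1/o)
(-3890 + a)*(H(-12) - 2265) = (-3890 + (4 + 3*√322))*(1/(-12) - 2265) = (-3886 + 3*√322)*(-1/12 - 2265) = (-3886 + 3*√322)*(-27181/12) = 52812683/6 - 27181*√322/4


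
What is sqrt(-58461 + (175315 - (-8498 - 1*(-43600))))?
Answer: 2*sqrt(20438) ≈ 285.92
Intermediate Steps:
sqrt(-58461 + (175315 - (-8498 - 1*(-43600)))) = sqrt(-58461 + (175315 - (-8498 + 43600))) = sqrt(-58461 + (175315 - 1*35102)) = sqrt(-58461 + (175315 - 35102)) = sqrt(-58461 + 140213) = sqrt(81752) = 2*sqrt(20438)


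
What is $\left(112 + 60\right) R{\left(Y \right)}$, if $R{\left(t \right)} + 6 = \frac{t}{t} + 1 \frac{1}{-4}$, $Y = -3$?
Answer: $-903$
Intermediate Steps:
$R{\left(t \right)} = - \frac{21}{4}$ ($R{\left(t \right)} = -6 + \left(\frac{t}{t} + 1 \frac{1}{-4}\right) = -6 + \left(1 + 1 \left(- \frac{1}{4}\right)\right) = -6 + \left(1 - \frac{1}{4}\right) = -6 + \frac{3}{4} = - \frac{21}{4}$)
$\left(112 + 60\right) R{\left(Y \right)} = \left(112 + 60\right) \left(- \frac{21}{4}\right) = 172 \left(- \frac{21}{4}\right) = -903$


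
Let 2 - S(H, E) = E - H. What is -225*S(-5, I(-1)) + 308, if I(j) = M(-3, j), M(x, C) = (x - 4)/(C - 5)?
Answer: 2491/2 ≈ 1245.5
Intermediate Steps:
M(x, C) = (-4 + x)/(-5 + C)
I(j) = -7/(-5 + j) (I(j) = (-4 - 3)/(-5 + j) = -7/(-5 + j))
S(H, E) = 2 + H - E (S(H, E) = 2 - (E - H) = 2 + (H - E) = 2 + H - E)
-225*S(-5, I(-1)) + 308 = -225*(2 - 5 - (-7)/(-5 - 1)) + 308 = -225*(2 - 5 - (-7)/(-6)) + 308 = -225*(2 - 5 - (-7)*(-1)/6) + 308 = -225*(2 - 5 - 1*7/6) + 308 = -225*(2 - 5 - 7/6) + 308 = -225*(-25/6) + 308 = 1875/2 + 308 = 2491/2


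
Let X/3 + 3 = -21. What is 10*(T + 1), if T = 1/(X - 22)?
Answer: 465/47 ≈ 9.8936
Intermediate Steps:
X = -72 (X = -9 + 3*(-21) = -9 - 63 = -72)
T = -1/94 (T = 1/(-72 - 22) = 1/(-94) = -1/94 ≈ -0.010638)
10*(T + 1) = 10*(-1/94 + 1) = 10*(93/94) = 465/47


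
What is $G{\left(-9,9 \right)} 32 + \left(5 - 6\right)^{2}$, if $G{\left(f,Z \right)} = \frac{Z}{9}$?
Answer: $33$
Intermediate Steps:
$G{\left(f,Z \right)} = \frac{Z}{9}$ ($G{\left(f,Z \right)} = Z \frac{1}{9} = \frac{Z}{9}$)
$G{\left(-9,9 \right)} 32 + \left(5 - 6\right)^{2} = \frac{1}{9} \cdot 9 \cdot 32 + \left(5 - 6\right)^{2} = 1 \cdot 32 + \left(-1\right)^{2} = 32 + 1 = 33$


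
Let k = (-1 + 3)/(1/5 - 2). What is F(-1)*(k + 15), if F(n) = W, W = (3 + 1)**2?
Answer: 2000/9 ≈ 222.22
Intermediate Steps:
W = 16 (W = 4**2 = 16)
F(n) = 16
k = -10/9 (k = 2/(1/5 - 2) = 2/(-9/5) = 2*(-5/9) = -10/9 ≈ -1.1111)
F(-1)*(k + 15) = 16*(-10/9 + 15) = 16*(125/9) = 2000/9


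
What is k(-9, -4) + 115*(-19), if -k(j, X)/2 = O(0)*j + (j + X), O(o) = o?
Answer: -2159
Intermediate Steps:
k(j, X) = -2*X - 2*j (k(j, X) = -2*(0*j + (j + X)) = -2*(0 + (X + j)) = -2*(X + j) = -2*X - 2*j)
k(-9, -4) + 115*(-19) = (-2*(-4) - 2*(-9)) + 115*(-19) = (8 + 18) - 2185 = 26 - 2185 = -2159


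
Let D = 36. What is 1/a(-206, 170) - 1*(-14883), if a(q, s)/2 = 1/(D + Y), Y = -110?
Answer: 14846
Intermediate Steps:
a(q, s) = -1/37 (a(q, s) = 2/(36 - 110) = 2/(-74) = 2*(-1/74) = -1/37)
1/a(-206, 170) - 1*(-14883) = 1/(-1/37) - 1*(-14883) = -37 + 14883 = 14846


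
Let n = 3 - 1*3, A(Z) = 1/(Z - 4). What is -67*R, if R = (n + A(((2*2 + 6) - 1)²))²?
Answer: -67/5929 ≈ -0.011300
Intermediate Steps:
A(Z) = 1/(-4 + Z)
n = 0 (n = 3 - 3 = 0)
R = 1/5929 (R = (0 + 1/(-4 + ((2*2 + 6) - 1)²))² = (0 + 1/(-4 + ((4 + 6) - 1)²))² = (0 + 1/(-4 + (10 - 1)²))² = (0 + 1/(-4 + 9²))² = (0 + 1/(-4 + 81))² = (0 + 1/77)² = (1/77)² = 1/5929 ≈ 0.00016866)
-67*R = -67*1/5929 = -67/5929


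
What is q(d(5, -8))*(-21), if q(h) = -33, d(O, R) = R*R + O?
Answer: 693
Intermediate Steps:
d(O, R) = O + R² (d(O, R) = R² + O = O + R²)
q(d(5, -8))*(-21) = -33*(-21) = 693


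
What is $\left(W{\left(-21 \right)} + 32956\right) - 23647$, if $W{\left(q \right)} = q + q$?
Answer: $9267$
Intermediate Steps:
$W{\left(q \right)} = 2 q$
$\left(W{\left(-21 \right)} + 32956\right) - 23647 = \left(2 \left(-21\right) + 32956\right) - 23647 = \left(-42 + 32956\right) - 23647 = 32914 - 23647 = 9267$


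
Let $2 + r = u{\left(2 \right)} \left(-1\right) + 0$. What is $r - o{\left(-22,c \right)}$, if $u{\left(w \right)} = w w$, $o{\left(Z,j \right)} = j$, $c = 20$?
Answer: $-26$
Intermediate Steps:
$u{\left(w \right)} = w^{2}$
$r = -6$ ($r = -2 + \left(2^{2} \left(-1\right) + 0\right) = -2 + \left(4 \left(-1\right) + 0\right) = -2 + \left(-4 + 0\right) = -2 - 4 = -6$)
$r - o{\left(-22,c \right)} = -6 - 20 = -26$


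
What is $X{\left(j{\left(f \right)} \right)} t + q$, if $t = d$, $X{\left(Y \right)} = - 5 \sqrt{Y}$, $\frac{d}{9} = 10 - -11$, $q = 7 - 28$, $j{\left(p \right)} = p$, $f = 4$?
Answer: $-1911$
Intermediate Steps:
$q = -21$ ($q = 7 - 28 = -21$)
$d = 189$ ($d = 9 \left(10 - -11\right) = 9 \left(10 + 11\right) = 9 \cdot 21 = 189$)
$t = 189$
$X{\left(j{\left(f \right)} \right)} t + q = - 5 \sqrt{4} \cdot 189 - 21 = \left(-5\right) 2 \cdot 189 - 21 = \left(-10\right) 189 - 21 = -1890 - 21 = -1911$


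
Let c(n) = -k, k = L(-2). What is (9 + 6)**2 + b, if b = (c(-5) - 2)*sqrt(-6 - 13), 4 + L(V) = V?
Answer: 225 + 4*I*sqrt(19) ≈ 225.0 + 17.436*I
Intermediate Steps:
L(V) = -4 + V
k = -6 (k = -4 - 2 = -6)
c(n) = 6 (c(n) = -1*(-6) = 6)
b = 4*I*sqrt(19) (b = (6 - 2)*sqrt(-6 - 13) = 4*sqrt(-19) = 4*(I*sqrt(19)) = 4*I*sqrt(19) ≈ 17.436*I)
(9 + 6)**2 + b = (9 + 6)**2 + 4*I*sqrt(19) = 15**2 + 4*I*sqrt(19) = 225 + 4*I*sqrt(19)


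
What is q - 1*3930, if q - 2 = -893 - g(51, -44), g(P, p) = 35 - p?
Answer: -4900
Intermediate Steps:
q = -970 (q = 2 + (-893 - (35 - 1*(-44))) = 2 + (-893 - (35 + 44)) = 2 + (-893 - 1*79) = 2 + (-893 - 79) = 2 - 972 = -970)
q - 1*3930 = -970 - 1*3930 = -970 - 3930 = -4900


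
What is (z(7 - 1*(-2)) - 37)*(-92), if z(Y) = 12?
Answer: 2300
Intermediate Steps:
(z(7 - 1*(-2)) - 37)*(-92) = (12 - 37)*(-92) = -25*(-92) = 2300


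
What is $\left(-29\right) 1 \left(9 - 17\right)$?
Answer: $232$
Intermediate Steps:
$\left(-29\right) 1 \left(9 - 17\right) = - 29 \left(9 - 17\right) = \left(-29\right) \left(-8\right) = 232$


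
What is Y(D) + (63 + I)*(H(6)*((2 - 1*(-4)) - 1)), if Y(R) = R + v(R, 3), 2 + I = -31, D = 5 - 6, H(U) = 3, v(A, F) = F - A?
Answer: 453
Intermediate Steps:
D = -1
I = -33 (I = -2 - 31 = -33)
Y(R) = 3 (Y(R) = R + (3 - R) = 3)
Y(D) + (63 + I)*(H(6)*((2 - 1*(-4)) - 1)) = 3 + (63 - 33)*(3*((2 - 1*(-4)) - 1)) = 3 + 30*(3*((2 + 4) - 1)) = 3 + 30*(3*(6 - 1)) = 3 + 30*(3*5) = 3 + 30*15 = 3 + 450 = 453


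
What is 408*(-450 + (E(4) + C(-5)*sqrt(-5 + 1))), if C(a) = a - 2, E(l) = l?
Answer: -181968 - 5712*I ≈ -1.8197e+5 - 5712.0*I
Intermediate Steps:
C(a) = -2 + a
408*(-450 + (E(4) + C(-5)*sqrt(-5 + 1))) = 408*(-450 + (4 + (-2 - 5)*sqrt(-5 + 1))) = 408*(-450 + (4 - 14*I)) = 408*(-446 - 14*I) = -181968 - 5712*I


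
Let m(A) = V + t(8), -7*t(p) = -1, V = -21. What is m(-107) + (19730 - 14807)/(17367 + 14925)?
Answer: -520019/25116 ≈ -20.705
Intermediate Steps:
t(p) = ⅐ (t(p) = -⅐*(-1) = ⅐)
m(A) = -146/7 (m(A) = -21 + ⅐ = -146/7)
m(-107) + (19730 - 14807)/(17367 + 14925) = -146/7 + (19730 - 14807)/(17367 + 14925) = -146/7 + 4923/32292 = -146/7 + 4923*(1/32292) = -146/7 + 547/3588 = -520019/25116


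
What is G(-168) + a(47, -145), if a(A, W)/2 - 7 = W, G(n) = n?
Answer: -444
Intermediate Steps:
a(A, W) = 14 + 2*W
G(-168) + a(47, -145) = -168 + (14 + 2*(-145)) = -168 + (14 - 290) = -168 - 276 = -444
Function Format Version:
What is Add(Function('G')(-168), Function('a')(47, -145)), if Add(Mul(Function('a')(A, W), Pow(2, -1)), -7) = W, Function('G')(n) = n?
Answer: -444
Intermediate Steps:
Function('a')(A, W) = Add(14, Mul(2, W))
Add(Function('G')(-168), Function('a')(47, -145)) = Add(-168, Add(14, Mul(2, -145))) = Add(-168, Add(14, -290)) = Add(-168, -276) = -444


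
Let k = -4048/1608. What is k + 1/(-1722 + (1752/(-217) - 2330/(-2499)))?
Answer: -67796726381/26924925252 ≈ -2.5180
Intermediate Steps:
k = -506/201 (k = -4048*1/1608 = -506/201 ≈ -2.5174)
k + 1/(-1722 + (1752/(-217) - 2330/(-2499))) = -506/201 + 1/(-1722 + (1752/(-217) - 2330/(-2499))) = -506/201 + 1/(-1722 + (1752*(-1/217) - 2330*(-1/2499))) = -506/201 + 1/(-1722 + (-1752/217 + 2330/2499)) = -506/201 + 1/(-1722 - 553234/77469) = -506/201 + 1/(-133954852/77469) = -506/201 - 77469/133954852 = -67796726381/26924925252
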